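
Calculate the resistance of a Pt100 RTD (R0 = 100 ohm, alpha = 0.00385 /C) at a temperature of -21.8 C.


The RTD equation: Rt = R0 * (1 + alpha * T).
Rt = 100 * (1 + 0.00385 * -21.8)
Rt = 100 * (1 + -0.08393)
Rt = 100 * 0.91607
Rt = 91.607 ohm

91.607 ohm


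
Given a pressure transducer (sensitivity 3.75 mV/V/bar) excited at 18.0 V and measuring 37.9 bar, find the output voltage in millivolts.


Output = sensitivity * Vex * P.
Vout = 3.75 * 18.0 * 37.9
Vout = 67.5 * 37.9
Vout = 2558.25 mV

2558.25 mV


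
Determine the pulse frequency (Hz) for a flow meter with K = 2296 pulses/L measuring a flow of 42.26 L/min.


Frequency = K * Q / 60 (converting L/min to L/s).
f = 2296 * 42.26 / 60
f = 97028.96 / 60
f = 1617.15 Hz

1617.15 Hz


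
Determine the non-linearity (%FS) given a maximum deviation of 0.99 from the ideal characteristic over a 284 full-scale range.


Linearity error = (max deviation / full scale) * 100%.
Linearity = (0.99 / 284) * 100
Linearity = 0.349 %FS

0.349 %FS


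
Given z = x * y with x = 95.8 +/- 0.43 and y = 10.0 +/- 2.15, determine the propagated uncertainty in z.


For a product z = x*y, the relative uncertainty is:
uz/z = sqrt((ux/x)^2 + (uy/y)^2)
Relative uncertainties: ux/x = 0.43/95.8 = 0.004489
uy/y = 2.15/10.0 = 0.215
z = 95.8 * 10.0 = 958.0
uz = 958.0 * sqrt(0.004489^2 + 0.215^2) = 206.015

206.015


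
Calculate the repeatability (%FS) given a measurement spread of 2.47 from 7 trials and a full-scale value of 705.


Repeatability = (spread / full scale) * 100%.
R = (2.47 / 705) * 100
R = 0.35 %FS

0.35 %FS


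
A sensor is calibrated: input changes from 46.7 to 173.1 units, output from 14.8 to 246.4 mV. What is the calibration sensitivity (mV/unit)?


Sensitivity = (y2 - y1) / (x2 - x1).
S = (246.4 - 14.8) / (173.1 - 46.7)
S = 231.6 / 126.4
S = 1.8323 mV/unit

1.8323 mV/unit


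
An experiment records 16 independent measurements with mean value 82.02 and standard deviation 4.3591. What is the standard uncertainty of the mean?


The standard uncertainty for Type A evaluation is u = s / sqrt(n).
u = 4.3591 / sqrt(16)
u = 4.3591 / 4.0
u = 1.0898

1.0898


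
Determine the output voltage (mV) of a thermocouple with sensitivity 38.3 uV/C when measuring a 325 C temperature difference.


The thermocouple output V = sensitivity * dT.
V = 38.3 uV/C * 325 C
V = 12447.5 uV
V = 12.447 mV

12.447 mV


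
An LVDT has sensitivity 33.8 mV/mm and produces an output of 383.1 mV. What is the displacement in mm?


Displacement = Vout / sensitivity.
d = 383.1 / 33.8
d = 11.334 mm

11.334 mm


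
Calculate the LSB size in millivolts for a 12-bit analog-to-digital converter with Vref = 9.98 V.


The resolution (LSB) of an ADC is Vref / 2^n.
LSB = 9.98 / 2^12
LSB = 9.98 / 4096
LSB = 0.00243652 V = 2.43652344 mV

2.43652344 mV


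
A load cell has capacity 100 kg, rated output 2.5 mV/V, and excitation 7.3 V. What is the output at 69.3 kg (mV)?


Vout = rated_output * Vex * (load / capacity).
Vout = 2.5 * 7.3 * (69.3 / 100)
Vout = 2.5 * 7.3 * 0.693
Vout = 12.647 mV

12.647 mV


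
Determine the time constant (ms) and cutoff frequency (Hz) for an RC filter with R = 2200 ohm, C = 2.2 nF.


Time constant: tau = R * C.
tau = 2200 * 2.20e-09 = 4.84e-06 s
tau = 0.0048 ms
Cutoff frequency: fc = 1 / (2*pi*R*C).
fc = 1 / (2*pi*4.84e-06) = 32883.25 Hz

tau = 0.0048 ms, fc = 32883.25 Hz


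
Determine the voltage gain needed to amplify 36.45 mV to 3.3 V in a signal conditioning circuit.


Gain = Vout / Vin (converting to same units).
G = 3.3 V / 36.45 mV
G = 3300.0 mV / 36.45 mV
G = 90.53

90.53


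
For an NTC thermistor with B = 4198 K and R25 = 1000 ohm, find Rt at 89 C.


NTC thermistor equation: Rt = R25 * exp(B * (1/T - 1/T25)).
T in Kelvin: 362.15 K, T25 = 298.15 K
1/T - 1/T25 = 1/362.15 - 1/298.15 = -0.00059273
B * (1/T - 1/T25) = 4198 * -0.00059273 = -2.4883
Rt = 1000 * exp(-2.4883) = 83.1 ohm

83.1 ohm


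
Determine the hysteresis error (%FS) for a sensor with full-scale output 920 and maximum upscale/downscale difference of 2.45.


Hysteresis = (max difference / full scale) * 100%.
H = (2.45 / 920) * 100
H = 0.266 %FS

0.266 %FS


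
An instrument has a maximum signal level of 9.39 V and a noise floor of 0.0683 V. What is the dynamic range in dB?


Dynamic range = 20 * log10(Vmax / Vnoise).
DR = 20 * log10(9.39 / 0.0683)
DR = 20 * log10(137.48)
DR = 42.76 dB

42.76 dB


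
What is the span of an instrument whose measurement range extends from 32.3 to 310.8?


Span = upper range - lower range.
Span = 310.8 - (32.3)
Span = 278.5

278.5


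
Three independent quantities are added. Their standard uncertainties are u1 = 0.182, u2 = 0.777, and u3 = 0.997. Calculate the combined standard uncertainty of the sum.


For a sum of independent quantities, uc = sqrt(u1^2 + u2^2 + u3^2).
uc = sqrt(0.182^2 + 0.777^2 + 0.997^2)
uc = sqrt(0.033124 + 0.603729 + 0.994009)
uc = 1.2771

1.2771


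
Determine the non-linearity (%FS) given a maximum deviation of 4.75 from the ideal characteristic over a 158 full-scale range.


Linearity error = (max deviation / full scale) * 100%.
Linearity = (4.75 / 158) * 100
Linearity = 3.006 %FS

3.006 %FS


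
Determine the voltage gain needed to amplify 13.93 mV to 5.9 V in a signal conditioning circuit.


Gain = Vout / Vin (converting to same units).
G = 5.9 V / 13.93 mV
G = 5900.0 mV / 13.93 mV
G = 423.55

423.55


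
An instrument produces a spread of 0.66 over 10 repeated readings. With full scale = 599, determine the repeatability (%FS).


Repeatability = (spread / full scale) * 100%.
R = (0.66 / 599) * 100
R = 0.11 %FS

0.11 %FS


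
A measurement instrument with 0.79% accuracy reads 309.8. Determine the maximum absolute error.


Absolute error = (accuracy% / 100) * reading.
Error = (0.79 / 100) * 309.8
Error = 0.0079 * 309.8
Error = 2.4474

2.4474


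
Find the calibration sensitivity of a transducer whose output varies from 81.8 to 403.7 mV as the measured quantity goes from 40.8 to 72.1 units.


Sensitivity = (y2 - y1) / (x2 - x1).
S = (403.7 - 81.8) / (72.1 - 40.8)
S = 321.9 / 31.3
S = 10.2843 mV/unit

10.2843 mV/unit


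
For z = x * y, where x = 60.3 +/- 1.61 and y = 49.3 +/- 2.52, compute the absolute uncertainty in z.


For a product z = x*y, the relative uncertainty is:
uz/z = sqrt((ux/x)^2 + (uy/y)^2)
Relative uncertainties: ux/x = 1.61/60.3 = 0.0267
uy/y = 2.52/49.3 = 0.051116
z = 60.3 * 49.3 = 2972.8
uz = 2972.8 * sqrt(0.0267^2 + 0.051116^2) = 171.437

171.437


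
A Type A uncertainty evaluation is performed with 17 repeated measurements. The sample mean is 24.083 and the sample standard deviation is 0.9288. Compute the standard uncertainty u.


The standard uncertainty for Type A evaluation is u = s / sqrt(n).
u = 0.9288 / sqrt(17)
u = 0.9288 / 4.1231
u = 0.2253

0.2253


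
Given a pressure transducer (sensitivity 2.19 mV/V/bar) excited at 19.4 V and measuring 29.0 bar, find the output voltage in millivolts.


Output = sensitivity * Vex * P.
Vout = 2.19 * 19.4 * 29.0
Vout = 42.486 * 29.0
Vout = 1232.09 mV

1232.09 mV


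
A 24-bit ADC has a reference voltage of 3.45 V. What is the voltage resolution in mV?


The resolution (LSB) of an ADC is Vref / 2^n.
LSB = 3.45 / 2^24
LSB = 3.45 / 16777216
LSB = 2.1e-07 V = 0.00020564 mV

0.00020564 mV


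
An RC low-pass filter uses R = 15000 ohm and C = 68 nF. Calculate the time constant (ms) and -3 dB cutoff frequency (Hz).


Time constant: tau = R * C.
tau = 15000 * 6.80e-08 = 0.00102 s
tau = 1.02 ms
Cutoff frequency: fc = 1 / (2*pi*R*C).
fc = 1 / (2*pi*0.00102) = 156.03 Hz

tau = 1.02 ms, fc = 156.03 Hz


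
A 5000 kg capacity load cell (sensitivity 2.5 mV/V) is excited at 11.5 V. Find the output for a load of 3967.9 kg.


Vout = rated_output * Vex * (load / capacity).
Vout = 2.5 * 11.5 * (3967.9 / 5000)
Vout = 2.5 * 11.5 * 0.79358
Vout = 22.815 mV

22.815 mV


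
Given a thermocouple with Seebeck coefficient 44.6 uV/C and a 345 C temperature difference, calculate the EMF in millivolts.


The thermocouple output V = sensitivity * dT.
V = 44.6 uV/C * 345 C
V = 15387.0 uV
V = 15.387 mV

15.387 mV


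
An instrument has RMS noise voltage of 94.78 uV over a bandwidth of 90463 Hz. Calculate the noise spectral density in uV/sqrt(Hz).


Noise spectral density = Vrms / sqrt(BW).
NSD = 94.78 / sqrt(90463)
NSD = 94.78 / 300.7707
NSD = 0.3151 uV/sqrt(Hz)

0.3151 uV/sqrt(Hz)


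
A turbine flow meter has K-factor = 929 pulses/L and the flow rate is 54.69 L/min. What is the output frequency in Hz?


Frequency = K * Q / 60 (converting L/min to L/s).
f = 929 * 54.69 / 60
f = 50807.01 / 60
f = 846.78 Hz

846.78 Hz


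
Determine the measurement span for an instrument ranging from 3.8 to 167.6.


Span = upper range - lower range.
Span = 167.6 - (3.8)
Span = 163.8

163.8


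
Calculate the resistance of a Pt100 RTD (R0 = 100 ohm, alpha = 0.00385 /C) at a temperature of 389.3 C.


The RTD equation: Rt = R0 * (1 + alpha * T).
Rt = 100 * (1 + 0.00385 * 389.3)
Rt = 100 * (1 + 1.498805)
Rt = 100 * 2.498805
Rt = 249.88 ohm

249.88 ohm


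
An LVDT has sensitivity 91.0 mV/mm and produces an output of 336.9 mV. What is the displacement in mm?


Displacement = Vout / sensitivity.
d = 336.9 / 91.0
d = 3.702 mm

3.702 mm


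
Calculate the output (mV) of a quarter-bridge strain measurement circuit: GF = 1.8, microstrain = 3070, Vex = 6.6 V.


Quarter bridge output: Vout = (GF * epsilon * Vex) / 4.
Vout = (1.8 * 3070e-6 * 6.6) / 4
Vout = 0.0364716 / 4 V
Vout = 0.0091179 V = 9.1179 mV

9.1179 mV


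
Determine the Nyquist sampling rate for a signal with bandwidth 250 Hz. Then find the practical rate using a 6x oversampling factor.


By Nyquist theorem, fs_min = 2 * fmax.
fs_min = 2 * 250 = 500 Hz
Practical rate = 6 * fs_min = 6 * 500 = 3000 Hz

fs_min = 500 Hz, fs_practical = 3000 Hz


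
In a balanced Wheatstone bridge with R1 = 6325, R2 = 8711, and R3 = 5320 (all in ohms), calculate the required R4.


At balance: R1*R4 = R2*R3, so R4 = R2*R3/R1.
R4 = 8711 * 5320 / 6325
R4 = 46342520 / 6325
R4 = 7326.88 ohm

7326.88 ohm


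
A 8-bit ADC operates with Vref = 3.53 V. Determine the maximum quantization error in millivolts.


The maximum quantization error is +/- LSB/2.
LSB = Vref / 2^n = 3.53 / 256 = 0.01378906 V
Max error = LSB / 2 = 0.01378906 / 2 = 0.00689453 V
Max error = 6.8945 mV

6.8945 mV


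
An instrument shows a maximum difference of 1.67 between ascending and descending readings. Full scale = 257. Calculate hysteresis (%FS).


Hysteresis = (max difference / full scale) * 100%.
H = (1.67 / 257) * 100
H = 0.65 %FS

0.65 %FS


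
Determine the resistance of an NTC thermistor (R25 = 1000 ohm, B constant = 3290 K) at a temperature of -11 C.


NTC thermistor equation: Rt = R25 * exp(B * (1/T - 1/T25)).
T in Kelvin: 262.15 K, T25 = 298.15 K
1/T - 1/T25 = 1/262.15 - 1/298.15 = 0.00046059
B * (1/T - 1/T25) = 3290 * 0.00046059 = 1.5154
Rt = 1000 * exp(1.5154) = 4551.0 ohm

4551.0 ohm


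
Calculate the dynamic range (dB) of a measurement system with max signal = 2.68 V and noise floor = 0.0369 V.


Dynamic range = 20 * log10(Vmax / Vnoise).
DR = 20 * log10(2.68 / 0.0369)
DR = 20 * log10(72.63)
DR = 37.22 dB

37.22 dB


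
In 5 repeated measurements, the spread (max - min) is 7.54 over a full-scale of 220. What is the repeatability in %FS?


Repeatability = (spread / full scale) * 100%.
R = (7.54 / 220) * 100
R = 3.427 %FS

3.427 %FS


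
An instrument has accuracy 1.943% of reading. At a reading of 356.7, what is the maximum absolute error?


Absolute error = (accuracy% / 100) * reading.
Error = (1.943 / 100) * 356.7
Error = 0.01943 * 356.7
Error = 6.9307

6.9307


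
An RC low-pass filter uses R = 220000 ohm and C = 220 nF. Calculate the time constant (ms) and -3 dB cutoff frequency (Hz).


Time constant: tau = R * C.
tau = 220000 * 2.20e-07 = 0.0484 s
tau = 48.4 ms
Cutoff frequency: fc = 1 / (2*pi*R*C).
fc = 1 / (2*pi*0.0484) = 3.29 Hz

tau = 48.4 ms, fc = 3.29 Hz


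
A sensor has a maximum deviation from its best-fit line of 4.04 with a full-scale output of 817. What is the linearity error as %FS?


Linearity error = (max deviation / full scale) * 100%.
Linearity = (4.04 / 817) * 100
Linearity = 0.494 %FS

0.494 %FS


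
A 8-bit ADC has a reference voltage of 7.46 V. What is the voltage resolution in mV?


The resolution (LSB) of an ADC is Vref / 2^n.
LSB = 7.46 / 2^8
LSB = 7.46 / 256
LSB = 0.02914062 V = 29.140625 mV

29.140625 mV


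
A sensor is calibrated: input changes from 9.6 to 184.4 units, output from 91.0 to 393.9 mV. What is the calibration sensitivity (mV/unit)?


Sensitivity = (y2 - y1) / (x2 - x1).
S = (393.9 - 91.0) / (184.4 - 9.6)
S = 302.9 / 174.8
S = 1.7328 mV/unit

1.7328 mV/unit


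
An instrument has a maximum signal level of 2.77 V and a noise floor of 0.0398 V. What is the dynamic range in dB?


Dynamic range = 20 * log10(Vmax / Vnoise).
DR = 20 * log10(2.77 / 0.0398)
DR = 20 * log10(69.6)
DR = 36.85 dB

36.85 dB


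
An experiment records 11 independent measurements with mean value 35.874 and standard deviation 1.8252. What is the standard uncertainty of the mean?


The standard uncertainty for Type A evaluation is u = s / sqrt(n).
u = 1.8252 / sqrt(11)
u = 1.8252 / 3.3166
u = 0.5503

0.5503


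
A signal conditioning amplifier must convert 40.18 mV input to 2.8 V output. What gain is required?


Gain = Vout / Vin (converting to same units).
G = 2.8 V / 40.18 mV
G = 2800.0 mV / 40.18 mV
G = 69.69

69.69


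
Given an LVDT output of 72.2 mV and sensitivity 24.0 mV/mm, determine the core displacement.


Displacement = Vout / sensitivity.
d = 72.2 / 24.0
d = 3.008 mm

3.008 mm


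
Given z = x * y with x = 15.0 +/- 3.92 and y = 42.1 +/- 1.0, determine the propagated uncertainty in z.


For a product z = x*y, the relative uncertainty is:
uz/z = sqrt((ux/x)^2 + (uy/y)^2)
Relative uncertainties: ux/x = 3.92/15.0 = 0.261333
uy/y = 1.0/42.1 = 0.023753
z = 15.0 * 42.1 = 631.5
uz = 631.5 * sqrt(0.261333^2 + 0.023753^2) = 165.712

165.712


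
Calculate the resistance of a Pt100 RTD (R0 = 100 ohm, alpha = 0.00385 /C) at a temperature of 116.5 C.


The RTD equation: Rt = R0 * (1 + alpha * T).
Rt = 100 * (1 + 0.00385 * 116.5)
Rt = 100 * (1 + 0.448525)
Rt = 100 * 1.448525
Rt = 144.853 ohm

144.853 ohm


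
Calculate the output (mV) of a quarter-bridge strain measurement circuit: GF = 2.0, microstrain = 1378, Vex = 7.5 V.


Quarter bridge output: Vout = (GF * epsilon * Vex) / 4.
Vout = (2.0 * 1378e-6 * 7.5) / 4
Vout = 0.02067 / 4 V
Vout = 0.0051675 V = 5.1675 mV

5.1675 mV


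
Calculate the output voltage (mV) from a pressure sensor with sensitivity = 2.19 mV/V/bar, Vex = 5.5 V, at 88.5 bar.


Output = sensitivity * Vex * P.
Vout = 2.19 * 5.5 * 88.5
Vout = 12.045 * 88.5
Vout = 1065.98 mV

1065.98 mV


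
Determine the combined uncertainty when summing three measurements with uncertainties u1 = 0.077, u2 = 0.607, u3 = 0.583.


For a sum of independent quantities, uc = sqrt(u1^2 + u2^2 + u3^2).
uc = sqrt(0.077^2 + 0.607^2 + 0.583^2)
uc = sqrt(0.005929 + 0.368449 + 0.339889)
uc = 0.8451

0.8451


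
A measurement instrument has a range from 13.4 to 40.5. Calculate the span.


Span = upper range - lower range.
Span = 40.5 - (13.4)
Span = 27.1

27.1


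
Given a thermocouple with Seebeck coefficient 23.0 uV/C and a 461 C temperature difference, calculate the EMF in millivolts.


The thermocouple output V = sensitivity * dT.
V = 23.0 uV/C * 461 C
V = 10603.0 uV
V = 10.603 mV

10.603 mV


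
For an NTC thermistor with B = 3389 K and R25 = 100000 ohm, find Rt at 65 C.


NTC thermistor equation: Rt = R25 * exp(B * (1/T - 1/T25)).
T in Kelvin: 338.15 K, T25 = 298.15 K
1/T - 1/T25 = 1/338.15 - 1/298.15 = -0.00039675
B * (1/T - 1/T25) = 3389 * -0.00039675 = -1.3446
Rt = 100000 * exp(-1.3446) = 26064.9 ohm

26064.9 ohm


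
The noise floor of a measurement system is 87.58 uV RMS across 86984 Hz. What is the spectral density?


Noise spectral density = Vrms / sqrt(BW).
NSD = 87.58 / sqrt(86984)
NSD = 87.58 / 294.9305
NSD = 0.297 uV/sqrt(Hz)

0.297 uV/sqrt(Hz)


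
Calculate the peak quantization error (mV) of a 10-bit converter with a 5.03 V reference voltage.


The maximum quantization error is +/- LSB/2.
LSB = Vref / 2^n = 5.03 / 1024 = 0.00491211 V
Max error = LSB / 2 = 0.00491211 / 2 = 0.00245605 V
Max error = 2.4561 mV

2.4561 mV


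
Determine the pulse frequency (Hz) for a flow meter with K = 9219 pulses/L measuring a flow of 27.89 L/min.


Frequency = K * Q / 60 (converting L/min to L/s).
f = 9219 * 27.89 / 60
f = 257117.91 / 60
f = 4285.3 Hz

4285.3 Hz


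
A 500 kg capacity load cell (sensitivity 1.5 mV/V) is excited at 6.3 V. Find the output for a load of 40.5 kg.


Vout = rated_output * Vex * (load / capacity).
Vout = 1.5 * 6.3 * (40.5 / 500)
Vout = 1.5 * 6.3 * 0.081
Vout = 0.765 mV

0.765 mV


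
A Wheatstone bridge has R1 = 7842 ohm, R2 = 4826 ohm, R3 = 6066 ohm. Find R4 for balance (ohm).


At balance: R1*R4 = R2*R3, so R4 = R2*R3/R1.
R4 = 4826 * 6066 / 7842
R4 = 29274516 / 7842
R4 = 3733.04 ohm

3733.04 ohm


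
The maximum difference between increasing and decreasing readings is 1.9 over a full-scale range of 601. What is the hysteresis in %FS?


Hysteresis = (max difference / full scale) * 100%.
H = (1.9 / 601) * 100
H = 0.316 %FS

0.316 %FS


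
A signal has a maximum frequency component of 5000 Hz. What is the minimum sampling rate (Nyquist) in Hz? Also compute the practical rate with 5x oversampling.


By Nyquist theorem, fs_min = 2 * fmax.
fs_min = 2 * 5000 = 10000 Hz
Practical rate = 5 * fs_min = 5 * 10000 = 50000 Hz

fs_min = 10000 Hz, fs_practical = 50000 Hz


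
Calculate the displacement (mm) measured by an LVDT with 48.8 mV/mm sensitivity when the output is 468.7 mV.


Displacement = Vout / sensitivity.
d = 468.7 / 48.8
d = 9.605 mm

9.605 mm


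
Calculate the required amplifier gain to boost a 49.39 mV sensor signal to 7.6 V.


Gain = Vout / Vin (converting to same units).
G = 7.6 V / 49.39 mV
G = 7600.0 mV / 49.39 mV
G = 153.88

153.88


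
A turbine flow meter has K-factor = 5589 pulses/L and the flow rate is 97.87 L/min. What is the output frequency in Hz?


Frequency = K * Q / 60 (converting L/min to L/s).
f = 5589 * 97.87 / 60
f = 546995.43 / 60
f = 9116.59 Hz

9116.59 Hz


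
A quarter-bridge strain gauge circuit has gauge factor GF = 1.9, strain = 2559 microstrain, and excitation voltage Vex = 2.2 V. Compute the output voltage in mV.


Quarter bridge output: Vout = (GF * epsilon * Vex) / 4.
Vout = (1.9 * 2559e-6 * 2.2) / 4
Vout = 0.01069662 / 4 V
Vout = 0.00267415 V = 2.6742 mV

2.6742 mV


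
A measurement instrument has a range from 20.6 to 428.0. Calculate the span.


Span = upper range - lower range.
Span = 428.0 - (20.6)
Span = 407.4

407.4


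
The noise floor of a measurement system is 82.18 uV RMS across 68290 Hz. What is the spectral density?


Noise spectral density = Vrms / sqrt(BW).
NSD = 82.18 / sqrt(68290)
NSD = 82.18 / 261.3236
NSD = 0.3145 uV/sqrt(Hz)

0.3145 uV/sqrt(Hz)


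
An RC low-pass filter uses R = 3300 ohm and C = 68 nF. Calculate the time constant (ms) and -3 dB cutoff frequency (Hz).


Time constant: tau = R * C.
tau = 3300 * 6.80e-08 = 0.0002244 s
tau = 0.2244 ms
Cutoff frequency: fc = 1 / (2*pi*R*C).
fc = 1 / (2*pi*0.0002244) = 709.25 Hz

tau = 0.2244 ms, fc = 709.25 Hz


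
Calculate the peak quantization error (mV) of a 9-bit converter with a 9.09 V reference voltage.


The maximum quantization error is +/- LSB/2.
LSB = Vref / 2^n = 9.09 / 512 = 0.01775391 V
Max error = LSB / 2 = 0.01775391 / 2 = 0.00887695 V
Max error = 8.877 mV

8.877 mV


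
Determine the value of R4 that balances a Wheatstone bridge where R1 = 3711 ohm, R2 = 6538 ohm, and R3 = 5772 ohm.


At balance: R1*R4 = R2*R3, so R4 = R2*R3/R1.
R4 = 6538 * 5772 / 3711
R4 = 37737336 / 3711
R4 = 10169.05 ohm

10169.05 ohm


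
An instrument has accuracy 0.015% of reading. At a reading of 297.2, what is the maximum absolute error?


Absolute error = (accuracy% / 100) * reading.
Error = (0.015 / 100) * 297.2
Error = 0.00015 * 297.2
Error = 0.0446

0.0446


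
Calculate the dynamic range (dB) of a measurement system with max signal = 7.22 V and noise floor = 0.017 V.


Dynamic range = 20 * log10(Vmax / Vnoise).
DR = 20 * log10(7.22 / 0.017)
DR = 20 * log10(424.71)
DR = 52.56 dB

52.56 dB


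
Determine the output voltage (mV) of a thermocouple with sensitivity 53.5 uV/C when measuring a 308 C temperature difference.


The thermocouple output V = sensitivity * dT.
V = 53.5 uV/C * 308 C
V = 16478.0 uV
V = 16.478 mV

16.478 mV


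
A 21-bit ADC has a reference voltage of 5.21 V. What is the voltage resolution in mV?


The resolution (LSB) of an ADC is Vref / 2^n.
LSB = 5.21 / 2^21
LSB = 5.21 / 2097152
LSB = 2.48e-06 V = 0.00248432 mV

0.00248432 mV


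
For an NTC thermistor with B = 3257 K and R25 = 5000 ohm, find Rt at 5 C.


NTC thermistor equation: Rt = R25 * exp(B * (1/T - 1/T25)).
T in Kelvin: 278.15 K, T25 = 298.15 K
1/T - 1/T25 = 1/278.15 - 1/298.15 = 0.00024117
B * (1/T - 1/T25) = 3257 * 0.00024117 = 0.7855
Rt = 5000 * exp(0.7855) = 10967.3 ohm

10967.3 ohm


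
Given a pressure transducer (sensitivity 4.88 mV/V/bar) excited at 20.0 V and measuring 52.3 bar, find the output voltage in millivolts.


Output = sensitivity * Vex * P.
Vout = 4.88 * 20.0 * 52.3
Vout = 97.6 * 52.3
Vout = 5104.48 mV

5104.48 mV


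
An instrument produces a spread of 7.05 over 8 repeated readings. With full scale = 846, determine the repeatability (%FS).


Repeatability = (spread / full scale) * 100%.
R = (7.05 / 846) * 100
R = 0.833 %FS

0.833 %FS


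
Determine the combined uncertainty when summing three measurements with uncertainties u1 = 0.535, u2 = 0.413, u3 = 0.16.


For a sum of independent quantities, uc = sqrt(u1^2 + u2^2 + u3^2).
uc = sqrt(0.535^2 + 0.413^2 + 0.16^2)
uc = sqrt(0.286225 + 0.170569 + 0.0256)
uc = 0.6945

0.6945


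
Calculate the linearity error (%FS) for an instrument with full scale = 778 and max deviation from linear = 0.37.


Linearity error = (max deviation / full scale) * 100%.
Linearity = (0.37 / 778) * 100
Linearity = 0.048 %FS

0.048 %FS


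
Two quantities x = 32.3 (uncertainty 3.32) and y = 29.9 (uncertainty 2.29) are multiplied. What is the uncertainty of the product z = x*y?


For a product z = x*y, the relative uncertainty is:
uz/z = sqrt((ux/x)^2 + (uy/y)^2)
Relative uncertainties: ux/x = 3.32/32.3 = 0.102786
uy/y = 2.29/29.9 = 0.076589
z = 32.3 * 29.9 = 965.8
uz = 965.8 * sqrt(0.102786^2 + 0.076589^2) = 123.795

123.795


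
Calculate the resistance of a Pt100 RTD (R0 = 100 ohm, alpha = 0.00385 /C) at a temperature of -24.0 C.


The RTD equation: Rt = R0 * (1 + alpha * T).
Rt = 100 * (1 + 0.00385 * -24.0)
Rt = 100 * (1 + -0.0924)
Rt = 100 * 0.9076
Rt = 90.76 ohm

90.76 ohm


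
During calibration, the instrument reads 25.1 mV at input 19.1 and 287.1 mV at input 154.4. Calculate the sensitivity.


Sensitivity = (y2 - y1) / (x2 - x1).
S = (287.1 - 25.1) / (154.4 - 19.1)
S = 262.0 / 135.3
S = 1.9364 mV/unit

1.9364 mV/unit


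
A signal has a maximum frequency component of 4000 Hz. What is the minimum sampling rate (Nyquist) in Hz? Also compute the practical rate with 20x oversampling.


By Nyquist theorem, fs_min = 2 * fmax.
fs_min = 2 * 4000 = 8000 Hz
Practical rate = 20 * fs_min = 20 * 8000 = 160000 Hz

fs_min = 8000 Hz, fs_practical = 160000 Hz


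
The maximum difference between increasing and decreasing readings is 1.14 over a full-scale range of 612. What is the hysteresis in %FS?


Hysteresis = (max difference / full scale) * 100%.
H = (1.14 / 612) * 100
H = 0.186 %FS

0.186 %FS


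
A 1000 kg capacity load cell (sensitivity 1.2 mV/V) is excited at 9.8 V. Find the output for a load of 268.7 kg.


Vout = rated_output * Vex * (load / capacity).
Vout = 1.2 * 9.8 * (268.7 / 1000)
Vout = 1.2 * 9.8 * 0.2687
Vout = 3.16 mV

3.16 mV


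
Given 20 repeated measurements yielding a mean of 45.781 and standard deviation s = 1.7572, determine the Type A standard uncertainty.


The standard uncertainty for Type A evaluation is u = s / sqrt(n).
u = 1.7572 / sqrt(20)
u = 1.7572 / 4.4721
u = 0.3929

0.3929


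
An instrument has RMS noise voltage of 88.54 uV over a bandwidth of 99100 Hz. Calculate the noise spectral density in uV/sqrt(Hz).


Noise spectral density = Vrms / sqrt(BW).
NSD = 88.54 / sqrt(99100)
NSD = 88.54 / 314.8015
NSD = 0.2813 uV/sqrt(Hz)

0.2813 uV/sqrt(Hz)


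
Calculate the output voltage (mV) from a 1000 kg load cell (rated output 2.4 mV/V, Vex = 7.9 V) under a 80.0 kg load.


Vout = rated_output * Vex * (load / capacity).
Vout = 2.4 * 7.9 * (80.0 / 1000)
Vout = 2.4 * 7.9 * 0.08
Vout = 1.517 mV

1.517 mV


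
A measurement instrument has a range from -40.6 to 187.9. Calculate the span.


Span = upper range - lower range.
Span = 187.9 - (-40.6)
Span = 228.5

228.5


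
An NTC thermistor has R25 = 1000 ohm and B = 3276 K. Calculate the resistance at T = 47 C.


NTC thermistor equation: Rt = R25 * exp(B * (1/T - 1/T25)).
T in Kelvin: 320.15 K, T25 = 298.15 K
1/T - 1/T25 = 1/320.15 - 1/298.15 = -0.00023048
B * (1/T - 1/T25) = 3276 * -0.00023048 = -0.7551
Rt = 1000 * exp(-0.7551) = 470.0 ohm

470.0 ohm


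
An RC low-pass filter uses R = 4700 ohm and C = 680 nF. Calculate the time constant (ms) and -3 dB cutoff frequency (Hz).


Time constant: tau = R * C.
tau = 4700 * 6.80e-07 = 0.003196 s
tau = 3.196 ms
Cutoff frequency: fc = 1 / (2*pi*R*C).
fc = 1 / (2*pi*0.003196) = 49.8 Hz

tau = 3.196 ms, fc = 49.8 Hz


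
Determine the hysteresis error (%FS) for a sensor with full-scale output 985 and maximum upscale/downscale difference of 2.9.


Hysteresis = (max difference / full scale) * 100%.
H = (2.9 / 985) * 100
H = 0.294 %FS

0.294 %FS


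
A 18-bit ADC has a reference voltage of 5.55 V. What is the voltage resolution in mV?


The resolution (LSB) of an ADC is Vref / 2^n.
LSB = 5.55 / 2^18
LSB = 5.55 / 262144
LSB = 2.117e-05 V = 0.02117157 mV

0.02117157 mV


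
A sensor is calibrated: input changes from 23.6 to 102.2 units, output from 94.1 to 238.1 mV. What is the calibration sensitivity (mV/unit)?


Sensitivity = (y2 - y1) / (x2 - x1).
S = (238.1 - 94.1) / (102.2 - 23.6)
S = 144.0 / 78.6
S = 1.8321 mV/unit

1.8321 mV/unit


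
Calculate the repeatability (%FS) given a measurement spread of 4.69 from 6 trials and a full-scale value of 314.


Repeatability = (spread / full scale) * 100%.
R = (4.69 / 314) * 100
R = 1.494 %FS

1.494 %FS


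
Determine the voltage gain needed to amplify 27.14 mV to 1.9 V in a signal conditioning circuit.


Gain = Vout / Vin (converting to same units).
G = 1.9 V / 27.14 mV
G = 1900.0 mV / 27.14 mV
G = 70.01

70.01


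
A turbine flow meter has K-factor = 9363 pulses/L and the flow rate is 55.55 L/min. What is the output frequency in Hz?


Frequency = K * Q / 60 (converting L/min to L/s).
f = 9363 * 55.55 / 60
f = 520114.65 / 60
f = 8668.58 Hz

8668.58 Hz


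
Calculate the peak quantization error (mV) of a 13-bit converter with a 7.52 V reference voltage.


The maximum quantization error is +/- LSB/2.
LSB = Vref / 2^n = 7.52 / 8192 = 0.00091797 V
Max error = LSB / 2 = 0.00091797 / 2 = 0.00045898 V
Max error = 0.459 mV

0.459 mV


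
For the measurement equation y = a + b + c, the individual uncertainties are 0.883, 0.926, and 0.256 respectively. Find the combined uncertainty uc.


For a sum of independent quantities, uc = sqrt(u1^2 + u2^2 + u3^2).
uc = sqrt(0.883^2 + 0.926^2 + 0.256^2)
uc = sqrt(0.779689 + 0.857476 + 0.065536)
uc = 1.3049

1.3049


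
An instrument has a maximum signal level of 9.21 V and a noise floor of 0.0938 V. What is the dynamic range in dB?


Dynamic range = 20 * log10(Vmax / Vnoise).
DR = 20 * log10(9.21 / 0.0938)
DR = 20 * log10(98.19)
DR = 39.84 dB

39.84 dB


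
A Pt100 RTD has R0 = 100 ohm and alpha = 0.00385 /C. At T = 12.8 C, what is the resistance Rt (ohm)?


The RTD equation: Rt = R0 * (1 + alpha * T).
Rt = 100 * (1 + 0.00385 * 12.8)
Rt = 100 * (1 + 0.04928)
Rt = 100 * 1.04928
Rt = 104.928 ohm

104.928 ohm


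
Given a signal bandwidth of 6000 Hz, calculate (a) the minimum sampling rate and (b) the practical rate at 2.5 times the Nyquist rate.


By Nyquist theorem, fs_min = 2 * fmax.
fs_min = 2 * 6000 = 12000 Hz
Practical rate = 2.5 * fs_min = 2.5 * 12000 = 30000 Hz

fs_min = 12000 Hz, fs_practical = 30000 Hz


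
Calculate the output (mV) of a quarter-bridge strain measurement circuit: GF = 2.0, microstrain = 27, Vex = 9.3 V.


Quarter bridge output: Vout = (GF * epsilon * Vex) / 4.
Vout = (2.0 * 27e-6 * 9.3) / 4
Vout = 0.0005022 / 4 V
Vout = 0.00012555 V = 0.1256 mV

0.1256 mV


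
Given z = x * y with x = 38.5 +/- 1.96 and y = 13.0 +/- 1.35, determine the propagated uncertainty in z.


For a product z = x*y, the relative uncertainty is:
uz/z = sqrt((ux/x)^2 + (uy/y)^2)
Relative uncertainties: ux/x = 1.96/38.5 = 0.050909
uy/y = 1.35/13.0 = 0.103846
z = 38.5 * 13.0 = 500.5
uz = 500.5 * sqrt(0.050909^2 + 0.103846^2) = 57.885

57.885


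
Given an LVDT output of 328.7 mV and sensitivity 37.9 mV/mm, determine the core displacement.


Displacement = Vout / sensitivity.
d = 328.7 / 37.9
d = 8.673 mm

8.673 mm


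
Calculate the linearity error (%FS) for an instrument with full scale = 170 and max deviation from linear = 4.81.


Linearity error = (max deviation / full scale) * 100%.
Linearity = (4.81 / 170) * 100
Linearity = 2.829 %FS

2.829 %FS


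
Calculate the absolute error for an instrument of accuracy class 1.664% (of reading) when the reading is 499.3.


Absolute error = (accuracy% / 100) * reading.
Error = (1.664 / 100) * 499.3
Error = 0.01664 * 499.3
Error = 8.3084

8.3084


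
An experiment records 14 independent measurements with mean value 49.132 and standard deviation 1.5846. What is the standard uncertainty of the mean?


The standard uncertainty for Type A evaluation is u = s / sqrt(n).
u = 1.5846 / sqrt(14)
u = 1.5846 / 3.7417
u = 0.4235

0.4235


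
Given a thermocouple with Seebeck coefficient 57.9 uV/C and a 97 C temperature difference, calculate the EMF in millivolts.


The thermocouple output V = sensitivity * dT.
V = 57.9 uV/C * 97 C
V = 5616.3 uV
V = 5.616 mV

5.616 mV


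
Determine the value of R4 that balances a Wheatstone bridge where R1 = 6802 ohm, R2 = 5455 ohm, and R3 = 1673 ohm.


At balance: R1*R4 = R2*R3, so R4 = R2*R3/R1.
R4 = 5455 * 1673 / 6802
R4 = 9126215 / 6802
R4 = 1341.7 ohm

1341.7 ohm


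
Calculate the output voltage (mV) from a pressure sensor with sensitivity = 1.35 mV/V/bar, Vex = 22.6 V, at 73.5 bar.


Output = sensitivity * Vex * P.
Vout = 1.35 * 22.6 * 73.5
Vout = 30.51 * 73.5
Vout = 2242.49 mV

2242.49 mV


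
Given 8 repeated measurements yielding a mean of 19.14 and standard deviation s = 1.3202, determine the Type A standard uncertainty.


The standard uncertainty for Type A evaluation is u = s / sqrt(n).
u = 1.3202 / sqrt(8)
u = 1.3202 / 2.8284
u = 0.4668

0.4668


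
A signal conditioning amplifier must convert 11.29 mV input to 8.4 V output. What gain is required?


Gain = Vout / Vin (converting to same units).
G = 8.4 V / 11.29 mV
G = 8400.0 mV / 11.29 mV
G = 744.02

744.02


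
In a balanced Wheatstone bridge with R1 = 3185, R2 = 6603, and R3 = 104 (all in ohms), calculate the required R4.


At balance: R1*R4 = R2*R3, so R4 = R2*R3/R1.
R4 = 6603 * 104 / 3185
R4 = 686712 / 3185
R4 = 215.61 ohm

215.61 ohm


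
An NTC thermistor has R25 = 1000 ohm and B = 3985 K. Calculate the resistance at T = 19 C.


NTC thermistor equation: Rt = R25 * exp(B * (1/T - 1/T25)).
T in Kelvin: 292.15 K, T25 = 298.15 K
1/T - 1/T25 = 1/292.15 - 1/298.15 = 6.888e-05
B * (1/T - 1/T25) = 3985 * 6.888e-05 = 0.2745
Rt = 1000 * exp(0.2745) = 1315.9 ohm

1315.9 ohm


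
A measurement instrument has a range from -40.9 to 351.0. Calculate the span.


Span = upper range - lower range.
Span = 351.0 - (-40.9)
Span = 391.9

391.9


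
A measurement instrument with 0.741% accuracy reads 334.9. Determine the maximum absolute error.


Absolute error = (accuracy% / 100) * reading.
Error = (0.741 / 100) * 334.9
Error = 0.00741 * 334.9
Error = 2.4816

2.4816


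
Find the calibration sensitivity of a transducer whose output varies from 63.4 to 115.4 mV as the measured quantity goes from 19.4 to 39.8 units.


Sensitivity = (y2 - y1) / (x2 - x1).
S = (115.4 - 63.4) / (39.8 - 19.4)
S = 52.0 / 20.4
S = 2.549 mV/unit

2.549 mV/unit


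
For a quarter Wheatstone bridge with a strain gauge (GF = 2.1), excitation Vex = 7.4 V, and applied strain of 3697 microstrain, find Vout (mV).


Quarter bridge output: Vout = (GF * epsilon * Vex) / 4.
Vout = (2.1 * 3697e-6 * 7.4) / 4
Vout = 0.05745138 / 4 V
Vout = 0.01436285 V = 14.3628 mV

14.3628 mV


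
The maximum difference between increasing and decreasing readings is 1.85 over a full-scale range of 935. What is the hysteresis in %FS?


Hysteresis = (max difference / full scale) * 100%.
H = (1.85 / 935) * 100
H = 0.198 %FS

0.198 %FS


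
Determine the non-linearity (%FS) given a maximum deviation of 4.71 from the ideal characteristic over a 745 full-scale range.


Linearity error = (max deviation / full scale) * 100%.
Linearity = (4.71 / 745) * 100
Linearity = 0.632 %FS

0.632 %FS


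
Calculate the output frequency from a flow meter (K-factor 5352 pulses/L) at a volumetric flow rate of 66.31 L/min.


Frequency = K * Q / 60 (converting L/min to L/s).
f = 5352 * 66.31 / 60
f = 354891.12 / 60
f = 5914.85 Hz

5914.85 Hz


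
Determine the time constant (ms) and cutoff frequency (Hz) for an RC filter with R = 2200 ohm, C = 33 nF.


Time constant: tau = R * C.
tau = 2200 * 3.30e-08 = 7.26e-05 s
tau = 0.0726 ms
Cutoff frequency: fc = 1 / (2*pi*R*C).
fc = 1 / (2*pi*7.26e-05) = 2192.22 Hz

tau = 0.0726 ms, fc = 2192.22 Hz


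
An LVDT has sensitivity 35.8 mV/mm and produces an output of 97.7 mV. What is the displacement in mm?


Displacement = Vout / sensitivity.
d = 97.7 / 35.8
d = 2.729 mm

2.729 mm


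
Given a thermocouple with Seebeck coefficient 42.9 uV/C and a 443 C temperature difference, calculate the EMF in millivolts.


The thermocouple output V = sensitivity * dT.
V = 42.9 uV/C * 443 C
V = 19004.7 uV
V = 19.005 mV

19.005 mV


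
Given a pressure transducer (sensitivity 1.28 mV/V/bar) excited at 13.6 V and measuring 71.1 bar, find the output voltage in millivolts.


Output = sensitivity * Vex * P.
Vout = 1.28 * 13.6 * 71.1
Vout = 17.408 * 71.1
Vout = 1237.71 mV

1237.71 mV


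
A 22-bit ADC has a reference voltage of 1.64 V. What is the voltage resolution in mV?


The resolution (LSB) of an ADC is Vref / 2^n.
LSB = 1.64 / 2^22
LSB = 1.64 / 4194304
LSB = 3.9e-07 V = 0.00039101 mV

0.00039101 mV


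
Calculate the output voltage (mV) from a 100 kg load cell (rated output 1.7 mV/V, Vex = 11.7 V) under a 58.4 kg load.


Vout = rated_output * Vex * (load / capacity).
Vout = 1.7 * 11.7 * (58.4 / 100)
Vout = 1.7 * 11.7 * 0.584
Vout = 11.616 mV

11.616 mV


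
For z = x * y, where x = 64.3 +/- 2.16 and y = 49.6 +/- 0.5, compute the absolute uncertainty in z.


For a product z = x*y, the relative uncertainty is:
uz/z = sqrt((ux/x)^2 + (uy/y)^2)
Relative uncertainties: ux/x = 2.16/64.3 = 0.033593
uy/y = 0.5/49.6 = 0.010081
z = 64.3 * 49.6 = 3189.3
uz = 3189.3 * sqrt(0.033593^2 + 0.010081^2) = 111.856

111.856


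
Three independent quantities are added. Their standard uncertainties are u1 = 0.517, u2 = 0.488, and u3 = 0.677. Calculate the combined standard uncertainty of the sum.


For a sum of independent quantities, uc = sqrt(u1^2 + u2^2 + u3^2).
uc = sqrt(0.517^2 + 0.488^2 + 0.677^2)
uc = sqrt(0.267289 + 0.238144 + 0.458329)
uc = 0.9817

0.9817


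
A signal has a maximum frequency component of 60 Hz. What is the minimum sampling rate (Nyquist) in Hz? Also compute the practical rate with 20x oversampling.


By Nyquist theorem, fs_min = 2 * fmax.
fs_min = 2 * 60 = 120 Hz
Practical rate = 20 * fs_min = 20 * 120 = 2400 Hz

fs_min = 120 Hz, fs_practical = 2400 Hz


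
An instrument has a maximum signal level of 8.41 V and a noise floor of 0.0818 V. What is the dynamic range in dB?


Dynamic range = 20 * log10(Vmax / Vnoise).
DR = 20 * log10(8.41 / 0.0818)
DR = 20 * log10(102.81)
DR = 40.24 dB

40.24 dB


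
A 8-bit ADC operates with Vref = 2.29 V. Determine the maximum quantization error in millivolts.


The maximum quantization error is +/- LSB/2.
LSB = Vref / 2^n = 2.29 / 256 = 0.00894531 V
Max error = LSB / 2 = 0.00894531 / 2 = 0.00447266 V
Max error = 4.4727 mV

4.4727 mV


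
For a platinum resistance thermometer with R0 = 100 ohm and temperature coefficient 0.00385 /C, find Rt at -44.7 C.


The RTD equation: Rt = R0 * (1 + alpha * T).
Rt = 100 * (1 + 0.00385 * -44.7)
Rt = 100 * (1 + -0.172095)
Rt = 100 * 0.827905
Rt = 82.79 ohm

82.79 ohm


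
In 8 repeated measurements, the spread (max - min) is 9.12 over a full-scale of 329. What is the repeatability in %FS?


Repeatability = (spread / full scale) * 100%.
R = (9.12 / 329) * 100
R = 2.772 %FS

2.772 %FS


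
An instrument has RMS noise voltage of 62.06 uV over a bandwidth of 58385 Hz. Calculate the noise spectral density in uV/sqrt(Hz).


Noise spectral density = Vrms / sqrt(BW).
NSD = 62.06 / sqrt(58385)
NSD = 62.06 / 241.6299
NSD = 0.2568 uV/sqrt(Hz)

0.2568 uV/sqrt(Hz)


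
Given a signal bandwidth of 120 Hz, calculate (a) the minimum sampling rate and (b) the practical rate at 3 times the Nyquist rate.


By Nyquist theorem, fs_min = 2 * fmax.
fs_min = 2 * 120 = 240 Hz
Practical rate = 3 * fs_min = 3 * 240 = 720 Hz

fs_min = 240 Hz, fs_practical = 720 Hz


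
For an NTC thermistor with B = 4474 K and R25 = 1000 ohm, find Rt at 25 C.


NTC thermistor equation: Rt = R25 * exp(B * (1/T - 1/T25)).
T in Kelvin: 298.15 K, T25 = 298.15 K
1/T - 1/T25 = 1/298.15 - 1/298.15 = 0.0
B * (1/T - 1/T25) = 4474 * 0.0 = 0.0
Rt = 1000 * exp(0.0) = 1000.0 ohm

1000.0 ohm


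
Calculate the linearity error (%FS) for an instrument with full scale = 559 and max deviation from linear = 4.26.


Linearity error = (max deviation / full scale) * 100%.
Linearity = (4.26 / 559) * 100
Linearity = 0.762 %FS

0.762 %FS


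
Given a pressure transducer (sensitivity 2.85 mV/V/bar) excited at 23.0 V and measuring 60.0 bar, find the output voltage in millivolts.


Output = sensitivity * Vex * P.
Vout = 2.85 * 23.0 * 60.0
Vout = 65.55 * 60.0
Vout = 3933.0 mV

3933.0 mV


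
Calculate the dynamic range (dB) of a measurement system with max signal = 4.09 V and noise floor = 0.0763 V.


Dynamic range = 20 * log10(Vmax / Vnoise).
DR = 20 * log10(4.09 / 0.0763)
DR = 20 * log10(53.6)
DR = 34.58 dB

34.58 dB


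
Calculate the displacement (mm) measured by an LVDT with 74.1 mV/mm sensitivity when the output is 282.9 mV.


Displacement = Vout / sensitivity.
d = 282.9 / 74.1
d = 3.818 mm

3.818 mm


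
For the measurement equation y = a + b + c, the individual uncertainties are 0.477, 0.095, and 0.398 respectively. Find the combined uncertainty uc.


For a sum of independent quantities, uc = sqrt(u1^2 + u2^2 + u3^2).
uc = sqrt(0.477^2 + 0.095^2 + 0.398^2)
uc = sqrt(0.227529 + 0.009025 + 0.158404)
uc = 0.6285

0.6285


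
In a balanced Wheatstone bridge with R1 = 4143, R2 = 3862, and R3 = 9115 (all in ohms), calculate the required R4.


At balance: R1*R4 = R2*R3, so R4 = R2*R3/R1.
R4 = 3862 * 9115 / 4143
R4 = 35202130 / 4143
R4 = 8496.77 ohm

8496.77 ohm
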